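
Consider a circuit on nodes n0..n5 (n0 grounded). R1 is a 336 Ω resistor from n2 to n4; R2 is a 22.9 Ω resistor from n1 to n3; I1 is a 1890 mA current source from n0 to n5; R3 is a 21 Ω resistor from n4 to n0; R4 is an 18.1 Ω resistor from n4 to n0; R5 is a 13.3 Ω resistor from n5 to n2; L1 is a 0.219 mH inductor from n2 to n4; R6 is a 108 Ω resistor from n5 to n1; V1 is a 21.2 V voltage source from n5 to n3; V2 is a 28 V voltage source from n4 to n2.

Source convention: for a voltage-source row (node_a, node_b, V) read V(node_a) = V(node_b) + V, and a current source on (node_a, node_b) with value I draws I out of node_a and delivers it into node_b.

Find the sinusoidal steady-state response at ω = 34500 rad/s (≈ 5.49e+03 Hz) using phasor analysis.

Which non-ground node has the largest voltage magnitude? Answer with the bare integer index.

Element admittances at ω=34500 rad/s:
  Y(R1) = 0.002976+0.000j S between n2,n4
  Y(R2) = 0.04367+0.000j S between n1,n3
  I1: injects 1.89 A into n5 (from n0)
  Y(R3) = 0.04762+0.000j S between n4,n0
  Y(R4) = 0.05525+0.000j S between n4,n0
  Y(R5) = 0.07519+0.000j S between n5,n2
  Y(L1) = 0.000-0.1324j S between n2,n4
  Y(R6) = 0.009259+0.000j S between n5,n1
  V1: constraint V(n5)−V(n3) = 21.2
  V2: constraint V(n4)−V(n2) = 28
Assemble and solve the 7×7 MNA system:
  V(n1)=-1.981+0.000j  V(n2)=-9.627+0.000j  V(n3)=-5.690+0.000j  V(n4)=18.37+0.000j  V(n5)=15.51+0.000j
  i(V1)=-0.1620+0.000j  i(V2)=-1.973+3.706j

4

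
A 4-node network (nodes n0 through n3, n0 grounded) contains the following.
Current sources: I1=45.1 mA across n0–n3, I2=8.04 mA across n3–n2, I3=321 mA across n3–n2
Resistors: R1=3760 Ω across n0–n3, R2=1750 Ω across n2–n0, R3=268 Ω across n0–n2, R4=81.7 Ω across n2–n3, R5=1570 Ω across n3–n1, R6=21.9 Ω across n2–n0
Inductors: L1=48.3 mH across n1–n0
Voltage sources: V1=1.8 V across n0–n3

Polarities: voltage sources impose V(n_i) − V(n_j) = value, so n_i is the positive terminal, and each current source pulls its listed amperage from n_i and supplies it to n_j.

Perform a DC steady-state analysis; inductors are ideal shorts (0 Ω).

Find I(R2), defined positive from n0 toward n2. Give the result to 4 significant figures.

-0.002820 A

Element admittances at DC:
  I1: injects 0.0451 A into n3 (from n0)
  Y(R1) = 0.0002660 S between n0,n3
  Y(R2) = 0.0005714 S between n2,n0
  Y(R3) = 0.003731 S between n0,n2
  Y(R4) = 0.01224 S between n2,n3
  L1: short n1↔n0 (DC inductor)
  I2: injects 0.00804 A into n2 (from n3)
  I3: injects 0.321 A into n2 (from n3)
  Y(R5) = 0.0006369 S between n3,n1
  Y(R6) = 0.04566 S between n2,n0
  V1: constraint V(n0)−V(n3) = 1.8
Assemble and solve the 5×5 MNA system:
  V(n1)=0.000  V(n2)=4.935  V(n3)=-1.800
  i(L1)=-0.001146  i(V1)=0.1999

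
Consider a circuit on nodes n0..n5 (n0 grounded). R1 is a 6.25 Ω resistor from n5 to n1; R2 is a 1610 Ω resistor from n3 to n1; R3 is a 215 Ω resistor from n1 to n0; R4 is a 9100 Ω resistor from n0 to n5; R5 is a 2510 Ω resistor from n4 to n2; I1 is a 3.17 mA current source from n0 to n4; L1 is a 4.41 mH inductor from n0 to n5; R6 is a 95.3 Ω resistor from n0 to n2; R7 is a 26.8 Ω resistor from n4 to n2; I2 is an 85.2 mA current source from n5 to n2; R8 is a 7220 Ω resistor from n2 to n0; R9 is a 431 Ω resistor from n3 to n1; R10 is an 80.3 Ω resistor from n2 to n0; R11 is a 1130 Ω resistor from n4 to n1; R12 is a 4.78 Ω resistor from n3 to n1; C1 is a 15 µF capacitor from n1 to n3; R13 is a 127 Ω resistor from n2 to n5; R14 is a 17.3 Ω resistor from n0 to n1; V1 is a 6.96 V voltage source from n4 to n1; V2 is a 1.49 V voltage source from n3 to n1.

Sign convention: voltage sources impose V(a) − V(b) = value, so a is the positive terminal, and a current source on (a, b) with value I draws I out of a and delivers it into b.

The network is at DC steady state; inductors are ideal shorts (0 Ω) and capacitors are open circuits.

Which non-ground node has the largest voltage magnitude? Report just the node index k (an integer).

MNA unknowns: 5 node voltages V₁..V_5 plus 3 source currents (L1, V1, V2)
R1: Y=0.1600 on G[5,1]
R2: Y=0.0006211 on G[3,1]
R3: Y=0.004651 on G[1,0]
R4: Y=0.0001099 on G[0,5]
R5: Y=0.0003984 on G[4,2]
I1: z[0]−=0.00317, z[4]+=0.00317
L1: row V0−V5=0, i_L1 at 0,5
R6: Y=0.01049 on G[0,2]
R7: Y=0.03731 on G[4,2]
I2: z[5]−=0.0852, z[2]+=0.0852
R8: Y=0.0001385 on G[2,0]
R9: Y=0.002320 on G[3,1]
R10: Y=0.01245 on G[2,0]
R11: Y=0.0008850 on G[4,1]
R12: Y=0.2092 on G[3,1]
C1: Y=0.000 on G[1,3]
R13: Y=0.007874 on G[2,5]
R14: Y=0.05780 on G[0,1]
V1: row V4−V1=6.96, i_V1 at 4,1
V2: row V3−V1=1.49, i_V2 at 3,1
solve → V1=-0.2855, V2=4.906, V3=1.204, V4=6.674, V5=0.000
aux → i_L1=0.09225, i_V1=-0.06968, i_V2=-0.3161

4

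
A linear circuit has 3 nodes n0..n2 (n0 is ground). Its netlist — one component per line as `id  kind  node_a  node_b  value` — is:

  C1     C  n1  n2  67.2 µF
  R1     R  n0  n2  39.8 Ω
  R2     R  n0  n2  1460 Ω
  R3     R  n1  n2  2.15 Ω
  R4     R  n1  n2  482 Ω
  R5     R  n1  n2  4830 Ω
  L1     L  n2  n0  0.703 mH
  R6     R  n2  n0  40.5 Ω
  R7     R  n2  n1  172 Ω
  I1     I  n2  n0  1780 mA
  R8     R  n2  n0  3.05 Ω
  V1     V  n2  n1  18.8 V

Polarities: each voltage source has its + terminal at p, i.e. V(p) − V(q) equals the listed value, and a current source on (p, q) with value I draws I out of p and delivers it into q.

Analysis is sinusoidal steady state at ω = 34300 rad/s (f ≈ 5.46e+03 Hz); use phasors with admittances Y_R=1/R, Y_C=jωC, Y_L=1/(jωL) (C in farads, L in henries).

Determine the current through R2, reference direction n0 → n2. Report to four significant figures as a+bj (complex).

0.003184+0.0003490j A

Element admittances at ω=34300 rad/s:
  Y(C1) = 0.000+2.305j S between n1,n2
  Y(R1) = 0.02513+0.000j S between n0,n2
  Y(R2) = 0.0006849+0.000j S between n0,n2
  Y(R3) = 0.4651+0.000j S between n1,n2
  Y(R4) = 0.002075+0.000j S between n1,n2
  Y(R5) = 0.0002070+0.000j S between n1,n2
  Y(L1) = 0.000-0.04147j S between n2,n0
  Y(R6) = 0.02469+0.000j S between n2,n0
  Y(R7) = 0.005814+0.000j S between n2,n1
  I1: injects 1.78 A into n0 (from n2)
  Y(R8) = 0.3279+0.000j S between n2,n0
  V1: constraint V(n2)−V(n1) = 18.8
Assemble and solve the 3×3 MNA system:
  V(n1)=-23.45-0.5095j  V(n2)=-4.649-0.5095j
  i(V1)=-8.896-43.33j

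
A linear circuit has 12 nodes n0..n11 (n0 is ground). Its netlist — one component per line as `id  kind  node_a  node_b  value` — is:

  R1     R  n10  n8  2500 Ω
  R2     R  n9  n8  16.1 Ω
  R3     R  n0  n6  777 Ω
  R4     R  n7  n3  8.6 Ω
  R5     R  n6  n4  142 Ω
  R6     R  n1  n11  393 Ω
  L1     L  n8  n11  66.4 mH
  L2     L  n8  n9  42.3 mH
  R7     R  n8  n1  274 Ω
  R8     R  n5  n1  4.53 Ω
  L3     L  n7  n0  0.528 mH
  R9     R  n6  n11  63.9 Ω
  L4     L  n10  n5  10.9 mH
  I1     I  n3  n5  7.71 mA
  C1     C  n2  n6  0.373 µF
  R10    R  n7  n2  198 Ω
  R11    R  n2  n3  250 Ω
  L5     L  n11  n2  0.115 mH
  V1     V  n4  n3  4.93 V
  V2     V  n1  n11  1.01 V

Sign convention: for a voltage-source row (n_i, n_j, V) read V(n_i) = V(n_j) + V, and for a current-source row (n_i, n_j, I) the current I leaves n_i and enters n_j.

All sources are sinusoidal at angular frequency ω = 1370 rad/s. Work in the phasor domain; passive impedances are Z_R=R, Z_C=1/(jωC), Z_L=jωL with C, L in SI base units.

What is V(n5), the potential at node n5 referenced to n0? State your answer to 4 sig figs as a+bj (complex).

3.070+0.008618j V

Element admittances at ω=1370 rad/s:
  Y(R1) = 0.0004000+0.000j S between n10,n8
  Y(R2) = 0.06211+0.000j S between n9,n8
  Y(R3) = 0.001287+0.000j S between n0,n6
  Y(R4) = 0.1163+0.000j S between n7,n3
  Y(R5) = 0.007042+0.000j S between n6,n4
  Y(R6) = 0.002545+0.000j S between n1,n11
  Y(L1) = 0.000-0.01099j S between n8,n11
  Y(L2) = 0.000-0.01726j S between n8,n9
  Y(R7) = 0.003650+0.000j S between n8,n1
  Y(R8) = 0.2208+0.000j S between n5,n1
  Y(L3) = 0.000-1.382j S between n7,n0
  Y(R9) = 0.01565+0.000j S between n6,n11
  Y(L4) = 0.000-0.06697j S between n10,n5
  I1: injects 0.00771 A into n5 (from n3)
  Y(C1) = 0.000+0.0005110j S between n2,n6
  Y(R10) = 0.005051+0.000j S between n7,n2
  Y(R11) = 0.004000+0.000j S between n2,n3
  Y(L5) = 0.000-6.347j S between n11,n2
  V1: constraint V(n4)−V(n3) = 4.93
  V2: constraint V(n1)−V(n11) = 1.01
Assemble and solve the 13×13 MNA system:
  V(n1)=3.036+0.008014j  V(n2)=2.026+0.005051j  V(n3)=-0.1183-0.002758j  V(n4)=4.812-0.002758j  V(n5)=3.070+0.008618j  V(n6)=2.735-0.01069j  V(n7)=-9.951e-06-0.002546j  V(n8)=2.148+0.3366j  V(n9)=2.148+0.3366j  V(n10)=3.068+0.003122j  V(n11)=2.026+0.008014j
  i(V1)=-0.01462-5.585e-05j  i(V2)=0.001528+0.001332j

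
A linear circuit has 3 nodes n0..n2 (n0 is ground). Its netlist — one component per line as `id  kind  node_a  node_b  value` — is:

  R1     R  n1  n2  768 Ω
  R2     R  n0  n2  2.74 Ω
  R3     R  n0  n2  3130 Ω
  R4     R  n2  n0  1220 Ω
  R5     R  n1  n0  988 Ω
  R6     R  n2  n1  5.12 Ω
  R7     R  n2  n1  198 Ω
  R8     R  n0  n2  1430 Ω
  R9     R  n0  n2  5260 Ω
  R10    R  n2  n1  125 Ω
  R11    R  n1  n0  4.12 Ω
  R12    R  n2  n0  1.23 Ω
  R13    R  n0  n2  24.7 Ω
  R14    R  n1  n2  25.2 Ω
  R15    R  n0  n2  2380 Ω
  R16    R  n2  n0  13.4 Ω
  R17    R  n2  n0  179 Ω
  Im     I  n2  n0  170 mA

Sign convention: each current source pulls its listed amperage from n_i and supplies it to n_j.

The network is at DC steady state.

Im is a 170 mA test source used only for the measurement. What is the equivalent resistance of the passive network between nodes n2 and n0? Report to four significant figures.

Apply KCL at each of the 2 non-ground nodes and solve the resulting linear system.
Node n1: branches {R1, R5, R6, R7, R10, R11, R14} → V_1 = -0.06036
Node n2: branches {R1, R2, R3, R4, R6, R7, R8, R9, R10, R12, R13, R14, R15, R16, R17, Im} → V_2 = -0.1194

R_eq = 0.7021 Ω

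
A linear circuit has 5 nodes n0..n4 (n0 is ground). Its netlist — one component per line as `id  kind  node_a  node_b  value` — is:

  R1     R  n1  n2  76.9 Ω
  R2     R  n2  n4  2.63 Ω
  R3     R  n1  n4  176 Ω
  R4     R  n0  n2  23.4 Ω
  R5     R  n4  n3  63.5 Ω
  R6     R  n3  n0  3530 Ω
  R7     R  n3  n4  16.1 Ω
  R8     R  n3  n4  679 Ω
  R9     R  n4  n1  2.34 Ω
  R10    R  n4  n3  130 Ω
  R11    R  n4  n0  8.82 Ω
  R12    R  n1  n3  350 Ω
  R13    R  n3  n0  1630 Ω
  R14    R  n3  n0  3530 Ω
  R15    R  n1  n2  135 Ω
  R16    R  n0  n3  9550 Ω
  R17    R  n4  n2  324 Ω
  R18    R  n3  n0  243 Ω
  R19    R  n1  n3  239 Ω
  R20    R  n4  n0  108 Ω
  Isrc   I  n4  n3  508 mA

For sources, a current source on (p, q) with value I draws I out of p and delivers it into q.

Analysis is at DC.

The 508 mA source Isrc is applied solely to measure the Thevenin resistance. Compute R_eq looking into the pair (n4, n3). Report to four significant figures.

R_eq = 10.08 Ω

Apply KCL at each of the 4 non-ground nodes and solve the resulting linear system.
Node n1: branches {R1, R3, R9, R12, R15, R19} → V_1 = -0.08768
Node n2: branches {R1, R2, R4, R15, R17} → V_2 = -0.1473
Node n3: branches {R5, R6, R7, R8, R10, R12, R13, R14, R16, R18, R19, Isrc} → V_3 = 4.955
Node n4: branches {R2, R3, R5, R7, R8, R9, R10, R11, R17, R20, Isrc} → V_4 = -0.1669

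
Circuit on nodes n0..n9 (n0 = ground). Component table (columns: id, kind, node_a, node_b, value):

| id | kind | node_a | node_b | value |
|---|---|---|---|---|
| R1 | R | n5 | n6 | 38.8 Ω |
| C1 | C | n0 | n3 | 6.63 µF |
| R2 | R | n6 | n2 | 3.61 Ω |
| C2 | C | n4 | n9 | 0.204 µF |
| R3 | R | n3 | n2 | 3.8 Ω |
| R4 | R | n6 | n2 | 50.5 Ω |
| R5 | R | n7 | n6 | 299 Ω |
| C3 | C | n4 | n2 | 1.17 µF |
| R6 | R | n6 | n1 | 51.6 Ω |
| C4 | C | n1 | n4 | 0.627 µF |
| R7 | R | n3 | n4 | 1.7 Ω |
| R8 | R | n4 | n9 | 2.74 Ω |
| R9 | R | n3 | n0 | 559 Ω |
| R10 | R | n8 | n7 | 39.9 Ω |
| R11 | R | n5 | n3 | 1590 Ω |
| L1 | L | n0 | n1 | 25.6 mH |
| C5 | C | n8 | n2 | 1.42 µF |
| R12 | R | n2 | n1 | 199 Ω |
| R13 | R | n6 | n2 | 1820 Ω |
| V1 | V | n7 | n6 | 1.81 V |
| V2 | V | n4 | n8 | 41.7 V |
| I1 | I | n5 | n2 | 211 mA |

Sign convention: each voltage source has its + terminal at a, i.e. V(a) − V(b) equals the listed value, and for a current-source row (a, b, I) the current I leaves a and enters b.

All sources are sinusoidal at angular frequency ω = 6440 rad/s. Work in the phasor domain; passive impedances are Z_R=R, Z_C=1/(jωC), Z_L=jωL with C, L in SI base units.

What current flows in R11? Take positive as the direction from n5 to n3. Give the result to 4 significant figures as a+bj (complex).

-0.009294-0.0005938j A

Element admittances at ω=6440 rad/s:
  Y(R1) = 0.02577+0.000j S between n5,n6
  Y(C1) = 0.000+0.04270j S between n0,n3
  Y(R2) = 0.2770+0.000j S between n6,n2
  Y(C2) = 0.000+0.001314j S between n4,n9
  Y(R3) = 0.2632+0.000j S between n3,n2
  Y(R4) = 0.01980+0.000j S between n6,n2
  Y(R5) = 0.003344+0.000j S between n7,n6
  Y(C3) = 0.000+0.007535j S between n4,n2
  Y(R6) = 0.01938+0.000j S between n6,n1
  Y(C4) = 0.000+0.004038j S between n1,n4
  Y(R7) = 0.5882+0.000j S between n3,n4
  Y(R8) = 0.3650+0.000j S between n4,n9
  Y(R9) = 0.001789+0.000j S between n3,n0
  Y(R10) = 0.02506+0.000j S between n8,n7
  Y(R11) = 0.0006289+0.000j S between n5,n3
  Y(L1) = 0.000-0.006066j S between n0,n1
  Y(C5) = 0.000+0.009145j S between n8,n2
  Y(R12) = 0.005025+0.000j S between n2,n1
  Y(R13) = 0.0005495+0.000j S between n6,n2
  V1: constraint V(n7)−V(n6) = 1.81
  V2: constraint V(n4)−V(n8) = 41.7
  I1: injects 0.211 A into n2 (from n5)
Assemble and solve the 11×11 MNA system:
  V(n1)=-7.079-1.775j  V(n2)=-4.372-1.345j  V(n3)=-0.9934-0.2938j  V(n4)=0.5524+0.1043j  V(n5)=-15.77-1.238j  V(n6)=-7.945-1.261j  V(n7)=-6.135-1.261j  V(n8)=-41.15+0.1043j  V(n9)=0.5524+0.1043j
  i(V1)=-0.8836+0.03422j  i(V2)=-0.8908-0.3021j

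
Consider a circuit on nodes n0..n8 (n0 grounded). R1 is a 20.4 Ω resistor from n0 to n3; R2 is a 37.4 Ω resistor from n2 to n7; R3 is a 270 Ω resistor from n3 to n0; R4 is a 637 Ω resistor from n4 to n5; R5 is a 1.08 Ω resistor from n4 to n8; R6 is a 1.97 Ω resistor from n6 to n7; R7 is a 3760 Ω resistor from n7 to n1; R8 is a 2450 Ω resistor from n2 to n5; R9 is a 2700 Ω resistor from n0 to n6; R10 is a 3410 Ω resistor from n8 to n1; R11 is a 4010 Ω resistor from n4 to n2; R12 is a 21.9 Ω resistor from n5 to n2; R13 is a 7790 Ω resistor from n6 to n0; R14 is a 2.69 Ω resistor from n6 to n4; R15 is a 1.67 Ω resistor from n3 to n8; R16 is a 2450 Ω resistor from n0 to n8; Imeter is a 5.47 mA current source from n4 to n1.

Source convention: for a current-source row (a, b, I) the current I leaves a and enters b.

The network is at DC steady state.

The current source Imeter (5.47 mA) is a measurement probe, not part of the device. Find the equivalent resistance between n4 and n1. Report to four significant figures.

Apply KCL at each of the 8 non-ground nodes and solve the resulting linear system.
Node n1: branches {R7, R10, Imeter} → V_1 = 9.786
Node n2: branches {R2, R8, R11, R12} → V_2 = 0.008134
Node n3: branches {R1, R3, R15} → V_3 = -3.561e-05
Node n4: branches {R4, R5, R11, R14, Imeter} → V_4 = -0.003140
Node n5: branches {R4, R8, R12} → V_5 = 0.007762
Node n6: branches {R6, R9, R13, R14} → V_6 = 0.003796
Node n7: branches {R2, R6, R7} → V_7 = 0.008879
Node n8: branches {R5, R10, R15, R16} → V_8 = -3.874e-05

R_eq = 1790. Ω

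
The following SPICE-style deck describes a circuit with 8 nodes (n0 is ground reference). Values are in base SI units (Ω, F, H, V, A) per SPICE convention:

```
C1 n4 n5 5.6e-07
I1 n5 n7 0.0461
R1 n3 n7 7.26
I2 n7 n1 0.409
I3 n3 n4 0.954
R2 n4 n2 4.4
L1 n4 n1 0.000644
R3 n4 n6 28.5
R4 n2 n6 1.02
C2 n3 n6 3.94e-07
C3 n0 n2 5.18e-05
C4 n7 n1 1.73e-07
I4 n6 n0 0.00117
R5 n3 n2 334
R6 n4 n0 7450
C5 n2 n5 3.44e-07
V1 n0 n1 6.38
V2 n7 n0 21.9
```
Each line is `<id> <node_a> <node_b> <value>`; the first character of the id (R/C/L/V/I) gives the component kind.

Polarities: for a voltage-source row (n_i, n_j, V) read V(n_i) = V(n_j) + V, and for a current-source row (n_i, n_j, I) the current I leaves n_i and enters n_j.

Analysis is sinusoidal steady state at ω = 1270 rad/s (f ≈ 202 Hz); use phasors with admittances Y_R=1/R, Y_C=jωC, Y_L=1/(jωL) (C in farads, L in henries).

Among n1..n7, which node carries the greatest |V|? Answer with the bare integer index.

Apply KCL at each of the 7 non-ground nodes and solve the resulting linear system.
Node n1: branches {I2, L1, C4, V1} → V_1 = -6.380+0.000j
Node n2: branches {R2, R4, C3, R5, C5} → V_2 = -5.921+2.424j
Node n3: branches {R1, I3, C2, R5} → V_3 = 14.52-0.02120j
Node n4: branches {C1, I3, R2, L1, R3, R6} → V_4 = -6.701+0.9238j
Node n5: branches {C1, I1, C5} → V_5 = -6.404+41.65j
Node n6: branches {R3, R4, C2, I4} → V_6 = -5.948+2.383j
Node n7: branches {I1, R1, I2, C4, V2} → V_7 = 21.90+0.000j
Source currents: i(V1)=-1.539-0.3985j, i(V2)=-1.379-0.009133j

5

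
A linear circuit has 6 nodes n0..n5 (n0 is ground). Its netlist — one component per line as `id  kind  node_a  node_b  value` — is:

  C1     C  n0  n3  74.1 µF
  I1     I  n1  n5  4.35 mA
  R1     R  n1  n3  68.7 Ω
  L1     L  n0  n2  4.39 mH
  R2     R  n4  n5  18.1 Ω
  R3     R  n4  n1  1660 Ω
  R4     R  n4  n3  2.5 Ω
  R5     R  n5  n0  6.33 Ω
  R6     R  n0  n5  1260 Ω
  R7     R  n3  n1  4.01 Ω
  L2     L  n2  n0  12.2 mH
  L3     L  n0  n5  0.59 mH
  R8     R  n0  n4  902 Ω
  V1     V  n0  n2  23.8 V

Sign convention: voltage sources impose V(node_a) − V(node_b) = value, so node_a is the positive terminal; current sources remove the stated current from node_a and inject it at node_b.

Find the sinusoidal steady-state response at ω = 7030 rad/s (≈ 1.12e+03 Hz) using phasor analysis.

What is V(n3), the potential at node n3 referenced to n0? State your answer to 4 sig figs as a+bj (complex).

MNA unknowns: 5 node voltages V₁..V_5 plus 1 source current (V1)
C1: Y=0.000+0.5209j on G[0,3]
I1: z[1]−=0.00435, z[5]+=0.00435
R1: Y=0.01456+0.000j on G[1,3]
L1: Y=0.000-0.03240j on G[0,2]
R2: Y=0.05525+0.000j on G[4,5]
R3: Y=0.0006024+0.000j on G[4,1]
R4: Y=0.4000+0.000j on G[4,3]
R5: Y=0.1580+0.000j on G[5,0]
R6: Y=0.0007937+0.000j on G[0,5]
R7: Y=0.2494+0.000j on G[3,1]
L2: Y=0.000-0.01166j on G[2,0]
L3: Y=0.000-0.2411j on G[0,5]
R8: Y=0.001109+0.000j on G[0,4]
V1: row V0−V2=23.8, i_V1 at 0,2
solve → V1=-0.01613+0.007629j, V2=-23.80+0.000j, V3=0.0003144+0.007628j, V4=0.001229+0.008037j, V5=0.008067+0.01116j
aux → i_V1=0.000+1.049j

0.0003144+0.007628j V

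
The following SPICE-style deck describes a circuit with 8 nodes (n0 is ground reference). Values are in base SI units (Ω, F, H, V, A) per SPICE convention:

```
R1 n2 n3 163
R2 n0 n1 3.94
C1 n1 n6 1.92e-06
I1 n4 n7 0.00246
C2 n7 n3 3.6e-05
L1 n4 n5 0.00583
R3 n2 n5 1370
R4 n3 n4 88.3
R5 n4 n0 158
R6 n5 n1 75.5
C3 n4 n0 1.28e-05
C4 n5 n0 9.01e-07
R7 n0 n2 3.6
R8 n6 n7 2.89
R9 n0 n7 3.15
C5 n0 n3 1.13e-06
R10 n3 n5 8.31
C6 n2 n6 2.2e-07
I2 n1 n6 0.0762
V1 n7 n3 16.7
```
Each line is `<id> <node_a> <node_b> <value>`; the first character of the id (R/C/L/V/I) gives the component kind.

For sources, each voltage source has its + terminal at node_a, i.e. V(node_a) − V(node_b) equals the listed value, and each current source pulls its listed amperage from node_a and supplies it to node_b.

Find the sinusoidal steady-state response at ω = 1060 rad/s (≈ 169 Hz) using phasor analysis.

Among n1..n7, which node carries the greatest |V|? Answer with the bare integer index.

Element admittances at ω=1060 rad/s:
  Y(R1) = 0.006135+0.000j S between n2,n3
  Y(R2) = 0.2538+0.000j S between n0,n1
  Y(C1) = 0.000+0.002035j S between n1,n6
  I1: injects 0.00246 A into n7 (from n4)
  Y(C2) = 0.000+0.03816j S between n7,n3
  Y(L1) = 0.000-0.1618j S between n4,n5
  Y(R3) = 0.0007299+0.000j S between n2,n5
  Y(R4) = 0.01133+0.000j S between n3,n4
  Y(R5) = 0.006329+0.000j S between n4,n0
  Y(R6) = 0.01325+0.000j S between n5,n1
  Y(C3) = 0.000+0.01357j S between n4,n0
  Y(C4) = 0.000+0.0009551j S between n5,n0
  Y(R7) = 0.2778+0.000j S between n0,n2
  Y(R8) = 0.3460+0.000j S between n6,n7
  Y(R9) = 0.3175+0.000j S between n0,n7
  Y(C5) = 0.000+0.001198j S between n0,n3
  Y(R10) = 0.1203+0.000j S between n3,n5
  Y(C6) = 0.000+0.0002332j S between n2,n6
  I2: injects 0.0762 A into n6 (from n1)
  V1: constraint V(n7)−V(n3) = 16.7
Assemble and solve the 8×8 MNA system:
  V(n1)=-0.9323+0.1058j  V(n2)=-0.3624+0.01784j  V(n3)=-15.25+0.5445j  V(n4)=-13.93+2.368j  V(n5)=-12.98+1.732j  V(n6)=1.672+0.5278j  V(n7)=1.449+0.5445j
  i(V1)=-0.3803-0.8159j

3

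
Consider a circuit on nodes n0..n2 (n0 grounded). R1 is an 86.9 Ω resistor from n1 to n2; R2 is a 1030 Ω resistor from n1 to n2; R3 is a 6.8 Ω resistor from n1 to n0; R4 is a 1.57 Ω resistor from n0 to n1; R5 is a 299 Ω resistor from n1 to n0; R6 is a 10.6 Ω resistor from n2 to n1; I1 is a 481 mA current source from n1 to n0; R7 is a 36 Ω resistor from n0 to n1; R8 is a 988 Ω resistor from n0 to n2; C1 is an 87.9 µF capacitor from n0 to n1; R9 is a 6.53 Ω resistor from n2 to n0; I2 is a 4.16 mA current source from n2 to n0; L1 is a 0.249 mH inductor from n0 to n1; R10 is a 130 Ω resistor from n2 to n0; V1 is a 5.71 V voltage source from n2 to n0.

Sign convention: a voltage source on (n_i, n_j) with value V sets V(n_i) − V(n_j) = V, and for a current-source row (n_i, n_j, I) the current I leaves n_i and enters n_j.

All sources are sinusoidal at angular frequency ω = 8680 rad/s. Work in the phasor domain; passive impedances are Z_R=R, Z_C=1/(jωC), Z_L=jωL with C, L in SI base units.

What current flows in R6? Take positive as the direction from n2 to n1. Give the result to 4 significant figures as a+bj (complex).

0.5268+0.003885j A

MNA unknowns: 2 node voltages V₁..V_2 plus 1 source current (V1)
R1: Y=0.01151+0.000j on G[1,2]
R2: Y=0.0009709+0.000j on G[1,2]
R3: Y=0.1471+0.000j on G[1,0]
R4: Y=0.6369+0.000j on G[0,1]
R5: Y=0.003344+0.000j on G[1,0]
R6: Y=0.09434+0.000j on G[2,1]
I1: z[1]−=0.481, z[0]+=0.481
R7: Y=0.02778+0.000j on G[0,1]
R8: Y=0.001012+0.000j on G[0,2]
C1: Y=0.000+0.7630j on G[0,1]
R9: Y=0.1531+0.000j on G[2,0]
I2: z[2]−=0.00416, z[0]+=0.00416
L1: Y=0.000-0.4627j on G[0,1]
R10: Y=0.007692+0.000j on G[2,0]
V1: row V2−V0=5.71, i_V1 at 2,0
solve → V1=0.1264-0.04118j, V2=5.710+0.000j
aux → i_V1=-1.525-0.004399j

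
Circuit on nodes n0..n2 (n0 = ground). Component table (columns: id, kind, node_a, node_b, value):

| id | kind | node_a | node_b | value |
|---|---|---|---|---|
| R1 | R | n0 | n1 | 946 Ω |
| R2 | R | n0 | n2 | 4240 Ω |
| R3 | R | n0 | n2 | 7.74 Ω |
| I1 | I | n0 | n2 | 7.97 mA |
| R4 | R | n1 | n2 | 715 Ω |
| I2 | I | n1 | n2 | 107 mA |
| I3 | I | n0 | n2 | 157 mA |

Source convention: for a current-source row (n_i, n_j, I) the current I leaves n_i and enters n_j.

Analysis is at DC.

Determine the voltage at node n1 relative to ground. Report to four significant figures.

Element admittances at DC:
  Y(R1) = 0.001057 S between n0,n1
  Y(R2) = 0.0002358 S between n0,n2
  Y(R3) = 0.1292 S between n0,n2
  I1: injects 0.00797 A into n2 (from n0)
  Y(R4) = 0.001399 S between n1,n2
  I2: injects 0.107 A into n2 (from n1)
  I3: injects 0.157 A into n2 (from n0)
Assemble and solve the 2×2 MNA system:
  V(n1)=-42.65  V(n2)=1.623

-42.65 V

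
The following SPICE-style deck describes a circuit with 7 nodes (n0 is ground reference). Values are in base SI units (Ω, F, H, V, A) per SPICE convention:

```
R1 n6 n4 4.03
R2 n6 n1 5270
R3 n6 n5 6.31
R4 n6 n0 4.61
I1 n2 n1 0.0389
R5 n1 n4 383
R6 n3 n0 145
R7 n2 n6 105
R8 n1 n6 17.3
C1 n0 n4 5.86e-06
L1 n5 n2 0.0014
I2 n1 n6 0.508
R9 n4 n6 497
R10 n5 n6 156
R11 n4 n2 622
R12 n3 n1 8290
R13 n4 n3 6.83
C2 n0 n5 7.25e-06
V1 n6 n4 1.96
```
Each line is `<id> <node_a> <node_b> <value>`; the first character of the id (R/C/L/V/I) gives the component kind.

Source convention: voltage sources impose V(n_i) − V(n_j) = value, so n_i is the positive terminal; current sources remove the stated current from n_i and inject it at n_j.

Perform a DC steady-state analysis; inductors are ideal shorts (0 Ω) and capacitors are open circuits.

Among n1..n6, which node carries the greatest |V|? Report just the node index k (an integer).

1

Apply KCL at each of the 6 non-ground nodes and solve the resulting linear system.
Node n1: branches {R2, I1, R5, R8, I2, R12} → V_1 = -7.755
Node n2: branches {I1, R7, L1, R11} → V_2 = -0.1810
Node n3: branches {R6, R12, R13} → V_3 = -1.821
Node n4: branches {R1, R5, C1, R9, R11, R13, V1} → V_4 = -1.902
Node n5: branches {R3, L1, R10, C2} → V_5 = -0.1810
Node n6: branches {R1, R2, R3, R4, R7, R8, I2, R9, R10, V1} → V_6 = 0.05790
Source currents: i(L1)=0.03939, i(V1)=-0.4896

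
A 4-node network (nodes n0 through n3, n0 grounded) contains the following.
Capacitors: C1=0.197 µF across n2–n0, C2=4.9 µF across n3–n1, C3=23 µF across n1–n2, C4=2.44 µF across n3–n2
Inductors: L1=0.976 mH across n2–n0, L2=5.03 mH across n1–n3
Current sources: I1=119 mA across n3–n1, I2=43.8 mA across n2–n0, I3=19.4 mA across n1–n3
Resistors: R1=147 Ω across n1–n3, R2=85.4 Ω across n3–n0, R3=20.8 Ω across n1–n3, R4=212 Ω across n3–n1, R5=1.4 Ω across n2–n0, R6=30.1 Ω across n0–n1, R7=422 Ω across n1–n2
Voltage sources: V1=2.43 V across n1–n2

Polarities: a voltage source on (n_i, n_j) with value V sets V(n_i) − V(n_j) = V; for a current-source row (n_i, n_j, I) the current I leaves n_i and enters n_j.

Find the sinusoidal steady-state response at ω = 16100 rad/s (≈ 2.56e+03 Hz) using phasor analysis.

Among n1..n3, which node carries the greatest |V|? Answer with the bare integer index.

Apply KCL at each of the 3 non-ground nodes and solve the resulting linear system.
Node n1: branches {I1, L2, R1, R3, R4, C2, C3, R6, I3, R7, V1} → V_1 = 2.248-0.02067j
Node n2: branches {C1, L1, R5, C3, C4, I2, R7, V1} → V_2 = -0.1818-0.02067j
Node n3: branches {I1, L2, R1, R2, R3, R4, C2, C4, I3} → V_3 = 1.078+0.3807j
Source currents: i(V1)=-0.07730-0.9531j

1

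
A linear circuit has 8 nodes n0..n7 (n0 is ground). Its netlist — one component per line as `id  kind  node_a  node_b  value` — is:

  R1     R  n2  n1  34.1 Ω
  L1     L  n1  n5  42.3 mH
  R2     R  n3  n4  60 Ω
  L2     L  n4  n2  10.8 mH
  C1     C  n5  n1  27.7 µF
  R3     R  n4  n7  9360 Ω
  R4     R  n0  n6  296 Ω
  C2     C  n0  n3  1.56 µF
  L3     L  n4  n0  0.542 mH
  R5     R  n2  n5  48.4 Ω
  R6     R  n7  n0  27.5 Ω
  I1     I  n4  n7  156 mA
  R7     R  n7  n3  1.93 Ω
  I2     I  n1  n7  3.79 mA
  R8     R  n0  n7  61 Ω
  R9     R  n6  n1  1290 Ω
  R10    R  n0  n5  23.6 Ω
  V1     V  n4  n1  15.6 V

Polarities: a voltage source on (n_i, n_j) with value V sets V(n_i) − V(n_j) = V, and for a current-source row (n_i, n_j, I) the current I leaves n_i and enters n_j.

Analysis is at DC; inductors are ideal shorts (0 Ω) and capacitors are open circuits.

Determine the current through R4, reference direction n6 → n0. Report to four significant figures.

-0.009836 A

Apply KCL at each of the 7 non-ground nodes and solve the resulting linear system.
Node n1: branches {R1, L1, C1, I2, R9, V1} → V_1 = -15.60
Node n2: branches {R1, L2, R5} → V_2 = 0.000
Node n3: branches {R2, C2, R7} → V_3 = 2.243
Node n4: branches {R2, L2, R3, L3, I1, V1} → V_4 = 0.000
Node n5: branches {L1, C1, R5, R10} → V_5 = -15.60
Node n6: branches {R4, R9} → V_6 = -2.911
Node n7: branches {R3, R6, I1, R7, I2, R8} → V_7 = 2.315
Source currents: i(L1)=-0.9833, i(L2)=0.7798, i(L3)=0.5487, i(V1)=-1.447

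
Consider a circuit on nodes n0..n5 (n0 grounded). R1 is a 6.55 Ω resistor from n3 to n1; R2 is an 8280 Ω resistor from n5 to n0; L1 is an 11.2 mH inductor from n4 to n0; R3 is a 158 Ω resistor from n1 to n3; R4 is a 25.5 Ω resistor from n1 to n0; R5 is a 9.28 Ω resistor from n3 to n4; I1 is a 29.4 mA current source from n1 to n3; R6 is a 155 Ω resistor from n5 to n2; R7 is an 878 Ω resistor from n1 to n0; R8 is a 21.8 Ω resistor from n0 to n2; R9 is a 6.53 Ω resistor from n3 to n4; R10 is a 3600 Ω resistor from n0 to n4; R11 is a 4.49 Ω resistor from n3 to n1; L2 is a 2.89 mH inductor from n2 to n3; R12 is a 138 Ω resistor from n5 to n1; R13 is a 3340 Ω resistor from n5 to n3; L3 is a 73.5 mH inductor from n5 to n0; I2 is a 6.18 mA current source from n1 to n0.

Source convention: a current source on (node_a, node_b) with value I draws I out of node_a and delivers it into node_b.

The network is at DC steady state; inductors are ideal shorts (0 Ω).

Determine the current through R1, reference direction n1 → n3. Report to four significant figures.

-0.01255 A

Apply KCL at each of the 5 non-ground nodes and solve the resulting linear system.
Node n1: branches {R1, R3, R4, I1, R7, R11, R12, I2} → V_1 = -0.08846
Node n2: branches {R6, R8, L2} → V_2 = -0.006281
Node n3: branches {R1, R3, R5, I1, R9, R11, L2, R13} → V_3 = -0.006281
Node n4: branches {L1, R5, R9, R10} → V_4 = 0.000
Node n5: branches {R2, R6, R12, R13, L3} → V_5 = 0.000
Source currents: i(L1)=-0.001639, i(L2)=0.0003286, i(L3)=-0.0006834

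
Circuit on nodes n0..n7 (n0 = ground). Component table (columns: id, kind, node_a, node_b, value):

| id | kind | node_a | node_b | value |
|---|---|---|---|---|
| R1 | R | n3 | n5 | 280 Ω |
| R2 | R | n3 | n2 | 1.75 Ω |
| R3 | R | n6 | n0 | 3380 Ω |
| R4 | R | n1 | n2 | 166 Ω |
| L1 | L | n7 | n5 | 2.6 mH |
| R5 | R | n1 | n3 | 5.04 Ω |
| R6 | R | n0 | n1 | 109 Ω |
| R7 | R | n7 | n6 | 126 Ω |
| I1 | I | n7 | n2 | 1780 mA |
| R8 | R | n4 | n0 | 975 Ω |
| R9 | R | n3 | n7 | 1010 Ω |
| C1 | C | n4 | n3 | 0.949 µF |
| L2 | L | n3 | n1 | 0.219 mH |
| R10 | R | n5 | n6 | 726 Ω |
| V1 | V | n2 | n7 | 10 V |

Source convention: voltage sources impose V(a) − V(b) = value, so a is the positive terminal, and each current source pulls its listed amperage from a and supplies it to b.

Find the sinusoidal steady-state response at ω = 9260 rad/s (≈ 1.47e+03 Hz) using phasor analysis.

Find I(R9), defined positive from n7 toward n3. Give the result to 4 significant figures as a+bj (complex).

-0.009819-5.266e-06j A

Element admittances at ω=9260 rad/s:
  Y(R1) = 0.003571+0.000j S between n3,n5
  Y(R2) = 0.5714+0.000j S between n3,n2
  Y(R3) = 0.0002959+0.000j S between n6,n0
  Y(R4) = 0.006024+0.000j S between n1,n2
  Y(L1) = 0.000-0.04154j S between n7,n5
  Y(R5) = 0.1984+0.000j S between n1,n3
  Y(R6) = 0.009174+0.000j S between n0,n1
  Y(R7) = 0.007937+0.000j S between n7,n6
  I1: injects 1.78 A into n2 (from n7)
  Y(R8) = 0.001026+0.000j S between n4,n0
  Y(R9) = 0.0009901+0.000j S between n3,n7
  Y(C1) = 0.000+0.008788j S between n4,n3
  Y(L2) = 0.000-0.4931j S between n3,n1
  Y(R10) = 0.001377+0.000j S between n5,n6
  V1: constraint V(n2)−V(n7) = 10
Assemble and solve the 8×8 MNA system:
  V(n1)=0.2709-0.006798j  V(n2)=0.3549-0.008697j  V(n3)=0.2724-0.003379j  V(n4)=0.2691+0.02803j  V(n5)=-9.548+0.8428j  V(n6)=-9.334+0.1136j  V(n7)=-9.645-0.008697j
  i(V1)=1.732+0.003050j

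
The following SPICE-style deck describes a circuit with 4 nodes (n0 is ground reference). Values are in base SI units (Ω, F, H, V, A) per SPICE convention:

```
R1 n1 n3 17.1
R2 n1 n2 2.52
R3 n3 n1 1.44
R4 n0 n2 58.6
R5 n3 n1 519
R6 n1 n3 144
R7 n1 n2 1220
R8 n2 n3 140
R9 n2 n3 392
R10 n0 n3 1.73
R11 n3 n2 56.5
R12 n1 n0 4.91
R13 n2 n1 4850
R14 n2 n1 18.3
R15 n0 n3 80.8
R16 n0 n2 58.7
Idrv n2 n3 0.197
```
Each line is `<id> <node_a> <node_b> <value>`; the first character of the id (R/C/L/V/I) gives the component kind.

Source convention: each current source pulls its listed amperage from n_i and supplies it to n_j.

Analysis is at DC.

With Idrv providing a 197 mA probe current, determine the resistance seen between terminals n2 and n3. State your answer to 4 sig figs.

R_eq = 2.799 Ω

Apply KCL at each of the 3 non-ground nodes and solve the resulting linear system.
Node n1: branches {R1, R2, R3, R5, R6, R7, R12, R13, R14} → V_1 = -0.1174
Node n2: branches {R2, R4, R7, R8, R9, R11, R13, R14, R16, Idrv} → V_2 = -0.4830
Node n3: branches {R1, R3, R5, R6, R8, R9, R10, R11, R15, Idrv} → V_3 = 0.06839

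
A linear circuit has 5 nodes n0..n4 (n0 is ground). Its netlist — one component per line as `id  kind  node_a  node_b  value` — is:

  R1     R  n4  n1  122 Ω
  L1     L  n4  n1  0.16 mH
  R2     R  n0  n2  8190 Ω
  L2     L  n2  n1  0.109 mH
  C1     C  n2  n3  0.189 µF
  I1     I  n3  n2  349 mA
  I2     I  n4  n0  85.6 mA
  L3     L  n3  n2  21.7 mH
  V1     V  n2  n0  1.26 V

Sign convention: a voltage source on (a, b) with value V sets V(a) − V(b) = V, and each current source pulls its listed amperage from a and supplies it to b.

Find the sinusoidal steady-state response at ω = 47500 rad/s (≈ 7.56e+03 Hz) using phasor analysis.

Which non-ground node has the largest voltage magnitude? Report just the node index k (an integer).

MNA unknowns: 4 node voltages V₁..V_4 plus 1 source current (V1)
R1: Y=0.008197+0.000j on G[4,1]
L1: Y=0.000-0.1316j on G[4,1]
R2: Y=0.0001221+0.000j on G[0,2]
L2: Y=0.000-0.1931j on G[2,1]
C1: Y=0.000+0.008978j on G[2,3]
I1: z[3]−=0.349, z[2]+=0.349
I2: z[4]−=0.0856, z[0]+=0.0856
L3: Y=0.000-0.0009702j on G[3,2]
V1: row V2−V0=1.26, i_V1 at 2,0
solve → V1=1.260-0.4432j, V2=1.260+0.000j, V3=1.260+43.59j, V4=1.220-1.091j
aux → i_V1=-0.08575+0.000j

3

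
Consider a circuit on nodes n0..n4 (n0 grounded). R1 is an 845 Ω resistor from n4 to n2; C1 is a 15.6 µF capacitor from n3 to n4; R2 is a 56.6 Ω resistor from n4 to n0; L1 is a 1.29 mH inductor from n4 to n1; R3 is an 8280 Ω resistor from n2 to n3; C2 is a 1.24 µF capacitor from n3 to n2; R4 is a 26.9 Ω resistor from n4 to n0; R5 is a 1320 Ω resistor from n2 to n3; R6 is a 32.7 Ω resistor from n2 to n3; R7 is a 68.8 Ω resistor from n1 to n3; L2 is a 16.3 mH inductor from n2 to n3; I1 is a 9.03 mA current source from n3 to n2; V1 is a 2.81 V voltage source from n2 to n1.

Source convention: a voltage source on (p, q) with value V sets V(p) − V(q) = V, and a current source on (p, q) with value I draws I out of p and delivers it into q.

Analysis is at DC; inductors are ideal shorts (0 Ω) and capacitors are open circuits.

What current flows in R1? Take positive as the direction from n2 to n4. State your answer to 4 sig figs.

Element admittances at DC:
  Y(R1) = 0.001183 S between n4,n2
  Y(C1) = 0.000 S between n3,n4
  Y(R2) = 0.01767 S between n4,n0
  L1: short n4↔n1 (DC inductor)
  Y(R3) = 0.0001208 S between n2,n3
  Y(C2) = 0.000 S between n3,n2
  Y(R4) = 0.03717 S between n4,n0
  Y(R5) = 0.0007576 S between n2,n3
  Y(R6) = 0.03058 S between n2,n3
  Y(R7) = 0.01453 S between n1,n3
  L2: short n2↔n3 (DC inductor)
  I1: injects 0.00903 A into n2 (from n3)
  V1: constraint V(n2)−V(n1) = 2.81
Assemble and solve the 7×7 MNA system:
  V(n1)=0.000  V(n2)=2.810  V(n3)=2.810  V(n4)=0.000
  i(L1)=0.003325  i(L2)=0.04987  i(V1)=-0.04417

0.003325 A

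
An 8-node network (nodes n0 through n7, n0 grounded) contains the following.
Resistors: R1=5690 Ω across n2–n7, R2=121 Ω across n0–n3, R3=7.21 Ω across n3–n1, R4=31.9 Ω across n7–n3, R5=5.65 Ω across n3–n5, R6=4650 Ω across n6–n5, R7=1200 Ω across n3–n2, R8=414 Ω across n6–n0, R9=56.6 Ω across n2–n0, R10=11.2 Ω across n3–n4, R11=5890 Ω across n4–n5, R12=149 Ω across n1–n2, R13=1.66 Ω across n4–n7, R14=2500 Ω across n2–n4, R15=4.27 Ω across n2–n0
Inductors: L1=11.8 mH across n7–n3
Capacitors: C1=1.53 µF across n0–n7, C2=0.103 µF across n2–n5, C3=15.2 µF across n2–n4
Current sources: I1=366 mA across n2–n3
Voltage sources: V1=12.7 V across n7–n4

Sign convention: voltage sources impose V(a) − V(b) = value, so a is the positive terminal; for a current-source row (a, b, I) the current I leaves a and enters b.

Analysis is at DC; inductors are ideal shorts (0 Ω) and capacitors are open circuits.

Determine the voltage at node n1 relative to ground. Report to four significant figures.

21.37 V

MNA unknowns: 7 node voltages V₁..V_7 plus 2 source currents (L1, V1)
R1: Y=0.0001757 on G[2,7]
R2: Y=0.008264 on G[0,3]
R3: Y=0.1387 on G[3,1]
L1: row V7−V3=0, i_L1 at 7,3
R4: Y=0.03135 on G[7,3]
R5: Y=0.1770 on G[3,5]
R6: Y=0.0002151 on G[6,5]
C1: Y=0.000 on G[0,7]
R7: Y=0.0008333 on G[3,2]
R8: Y=0.002415 on G[6,0]
R9: Y=0.01767 on G[2,0]
R10: Y=0.08929 on G[3,4]
R11: Y=0.0001698 on G[4,5]
C2: Y=0.000 on G[2,5]
R12: Y=0.006711 on G[1,2]
R13: Y=0.6024 on G[4,7]
R14: Y=0.0004000 on G[2,4]
R15: Y=0.2342 on G[2,0]
I1: z[2]−=0.366, z[3]+=0.366
C3: Y=0.000 on G[2,4]
V1: row V7−V4=12.7, i_V1 at 7,4
solve → V1=21.37, V2=-0.7540, V3=22.44, V4=9.742, V5=22.41, V6=1.832, V7=22.44
aux → i_L1=1.128, i_V1=-8.782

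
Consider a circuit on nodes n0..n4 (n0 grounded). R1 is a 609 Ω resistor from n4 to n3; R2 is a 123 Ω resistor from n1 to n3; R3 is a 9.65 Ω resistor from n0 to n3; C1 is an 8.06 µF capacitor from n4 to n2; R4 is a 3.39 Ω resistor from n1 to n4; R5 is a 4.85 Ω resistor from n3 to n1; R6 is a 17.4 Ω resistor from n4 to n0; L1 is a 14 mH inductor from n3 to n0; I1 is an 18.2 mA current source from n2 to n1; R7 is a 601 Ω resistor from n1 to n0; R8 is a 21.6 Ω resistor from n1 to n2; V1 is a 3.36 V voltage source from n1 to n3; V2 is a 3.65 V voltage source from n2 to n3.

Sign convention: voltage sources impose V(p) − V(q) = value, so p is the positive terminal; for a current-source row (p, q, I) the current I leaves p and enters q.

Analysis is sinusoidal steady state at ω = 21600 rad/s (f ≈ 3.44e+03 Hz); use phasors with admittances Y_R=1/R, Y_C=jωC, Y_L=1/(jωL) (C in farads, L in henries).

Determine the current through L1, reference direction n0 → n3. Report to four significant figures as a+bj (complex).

MNA unknowns: 4 node voltages V₁..V_4 plus 2 source currents (V1, V2)
R1: Y=0.001642+0.000j on G[4,3]
R2: Y=0.008130+0.000j on G[1,3]
R3: Y=0.1036+0.000j on G[0,3]
C1: Y=0.000+0.1741j on G[4,2]
R4: Y=0.2950+0.000j on G[1,4]
R5: Y=0.2062+0.000j on G[3,1]
R6: Y=0.05747+0.000j on G[4,0]
L1: Y=0.000-0.003307j on G[3,0]
I1: z[2]−=0.0182, z[1]+=0.0182
R7: Y=0.001664+0.000j on G[1,0]
R8: Y=0.04630+0.000j on G[1,2]
V1: row V1−V3=3.36, i_V1 at 1,3
V2: row V2−V3=3.65, i_V2 at 2,3
solve → V1=2.226-0.1219j, V2=2.516-0.1219j, V3=-1.134-0.1219j, V4=1.987+0.1581j
aux → i_V1=-0.7628+0.08280j, i_V2=-0.08037-0.09214j

0.0004031-0.003749j A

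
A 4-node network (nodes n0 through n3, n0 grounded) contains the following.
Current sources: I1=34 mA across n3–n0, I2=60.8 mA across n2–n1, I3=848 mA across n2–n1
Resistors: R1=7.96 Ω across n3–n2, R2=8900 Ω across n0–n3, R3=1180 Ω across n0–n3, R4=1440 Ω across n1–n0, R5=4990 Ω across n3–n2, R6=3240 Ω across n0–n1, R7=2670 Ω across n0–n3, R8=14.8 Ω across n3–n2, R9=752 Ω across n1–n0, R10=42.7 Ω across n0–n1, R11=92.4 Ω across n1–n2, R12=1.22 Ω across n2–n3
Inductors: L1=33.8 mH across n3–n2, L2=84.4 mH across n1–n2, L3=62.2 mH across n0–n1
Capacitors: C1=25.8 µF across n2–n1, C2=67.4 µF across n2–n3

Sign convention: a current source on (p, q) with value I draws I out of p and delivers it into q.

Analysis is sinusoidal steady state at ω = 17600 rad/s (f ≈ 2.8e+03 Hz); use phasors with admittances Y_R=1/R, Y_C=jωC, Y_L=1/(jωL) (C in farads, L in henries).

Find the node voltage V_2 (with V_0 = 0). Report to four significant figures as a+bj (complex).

-1.302+1.929j V

MNA unknowns: 3 node voltages V₁..V_3
I1: z[3]−=0.034, z[0]+=0.034
R1: Y=0.1256+0.000j on G[3,2]
L1: Y=0.000-0.001681j on G[3,2]
R2: Y=0.0001124+0.000j on G[0,3]
L2: Y=0.000-0.0006732j on G[1,2]
R3: Y=0.0008475+0.000j on G[0,3]
C1: Y=0.000+0.4541j on G[2,1]
R4: Y=0.0006944+0.000j on G[1,0]
R5: Y=0.0002004+0.000j on G[3,2]
R6: Y=0.0003086+0.000j on G[0,1]
I2: z[2]−=0.0608, z[1]+=0.0608
R7: Y=0.0003745+0.000j on G[0,3]
R8: Y=0.06757+0.000j on G[3,2]
R9: Y=0.001330+0.000j on G[1,0]
R10: Y=0.02342+0.000j on G[0,1]
R11: Y=0.01082+0.000j on G[1,2]
R12: Y=0.8197+0.000j on G[2,3]
C2: Y=0.000+1.186j on G[2,3]
L3: Y=0.000-0.0009135j on G[0,1]
I3: z[2]−=0.848, z[1]+=0.848
solve → V1=-1.247-0.1450j, V2=-1.302+1.929j, V3=-1.317+1.944j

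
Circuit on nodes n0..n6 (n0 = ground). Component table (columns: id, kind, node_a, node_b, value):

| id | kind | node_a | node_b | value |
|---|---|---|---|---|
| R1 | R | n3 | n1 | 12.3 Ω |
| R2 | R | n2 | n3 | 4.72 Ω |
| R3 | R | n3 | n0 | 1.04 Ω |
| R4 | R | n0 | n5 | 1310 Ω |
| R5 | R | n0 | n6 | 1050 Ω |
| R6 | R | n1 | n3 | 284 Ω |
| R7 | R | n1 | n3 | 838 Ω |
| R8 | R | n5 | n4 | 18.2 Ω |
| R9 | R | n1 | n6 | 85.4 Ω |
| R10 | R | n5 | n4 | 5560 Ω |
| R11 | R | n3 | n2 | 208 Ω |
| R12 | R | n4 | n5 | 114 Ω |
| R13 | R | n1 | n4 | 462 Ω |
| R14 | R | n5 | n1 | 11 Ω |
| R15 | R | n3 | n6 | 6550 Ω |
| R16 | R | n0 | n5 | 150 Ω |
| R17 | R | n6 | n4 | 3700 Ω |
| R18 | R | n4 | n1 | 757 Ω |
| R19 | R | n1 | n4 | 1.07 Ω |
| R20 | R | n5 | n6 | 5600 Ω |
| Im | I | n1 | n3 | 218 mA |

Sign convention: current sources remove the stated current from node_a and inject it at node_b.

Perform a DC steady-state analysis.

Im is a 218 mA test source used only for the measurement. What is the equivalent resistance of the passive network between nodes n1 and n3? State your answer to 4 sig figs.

R_eq = 10.63 Ω

Element admittances at DC:
  Y(R1) = 0.08130 S between n3,n1
  Y(R2) = 0.2119 S between n2,n3
  Y(R3) = 0.9615 S between n3,n0
  Y(R4) = 0.0007634 S between n0,n5
  Y(R5) = 0.0009524 S between n0,n6
  Y(R6) = 0.003521 S between n1,n3
  Y(R7) = 0.001193 S between n1,n3
  Y(R8) = 0.05495 S between n5,n4
  Y(R9) = 0.01171 S between n1,n6
  Y(R10) = 0.0001799 S between n5,n4
  Y(R11) = 0.004808 S between n3,n2
  Y(R12) = 0.008772 S between n4,n5
  Y(R13) = 0.002165 S between n1,n4
  Y(R14) = 0.09091 S between n5,n1
  Y(R15) = 0.0001527 S between n3,n6
  Y(R16) = 0.006667 S between n0,n5
  Y(R17) = 0.0002703 S between n6,n4
  Y(R18) = 0.001321 S between n4,n1
  Y(R19) = 0.9346 S between n1,n4
  Y(R20) = 0.0001786 S between n5,n6
  Im: injects 0.218 A into n3 (from n1)
Assemble and solve the 6×6 MNA system:
  V(n1)=-2.299  V(n2)=0.01902  V(n3)=0.01902  V(n4)=-2.292  V(n5)=-2.191  V(n6)=-2.106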